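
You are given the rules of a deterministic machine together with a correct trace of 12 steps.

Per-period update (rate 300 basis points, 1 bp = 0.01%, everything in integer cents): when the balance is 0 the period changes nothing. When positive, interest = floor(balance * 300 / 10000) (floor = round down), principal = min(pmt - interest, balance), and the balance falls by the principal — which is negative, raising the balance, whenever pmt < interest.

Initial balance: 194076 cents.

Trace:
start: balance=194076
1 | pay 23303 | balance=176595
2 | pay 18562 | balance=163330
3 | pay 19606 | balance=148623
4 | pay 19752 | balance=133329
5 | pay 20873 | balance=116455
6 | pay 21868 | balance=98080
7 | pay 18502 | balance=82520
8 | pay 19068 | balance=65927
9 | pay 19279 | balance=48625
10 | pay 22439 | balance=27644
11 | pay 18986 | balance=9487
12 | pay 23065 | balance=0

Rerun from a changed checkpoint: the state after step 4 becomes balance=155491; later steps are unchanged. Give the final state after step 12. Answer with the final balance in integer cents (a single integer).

state after step 4 := balance=155491
5 | pay 20873 | balance=139282
6 | pay 21868 | balance=121592
7 | pay 18502 | balance=106737
8 | pay 19068 | balance=90871
9 | pay 19279 | balance=74318
10 | pay 22439 | balance=54108
11 | pay 18986 | balance=36745
12 | pay 23065 | balance=14782

14782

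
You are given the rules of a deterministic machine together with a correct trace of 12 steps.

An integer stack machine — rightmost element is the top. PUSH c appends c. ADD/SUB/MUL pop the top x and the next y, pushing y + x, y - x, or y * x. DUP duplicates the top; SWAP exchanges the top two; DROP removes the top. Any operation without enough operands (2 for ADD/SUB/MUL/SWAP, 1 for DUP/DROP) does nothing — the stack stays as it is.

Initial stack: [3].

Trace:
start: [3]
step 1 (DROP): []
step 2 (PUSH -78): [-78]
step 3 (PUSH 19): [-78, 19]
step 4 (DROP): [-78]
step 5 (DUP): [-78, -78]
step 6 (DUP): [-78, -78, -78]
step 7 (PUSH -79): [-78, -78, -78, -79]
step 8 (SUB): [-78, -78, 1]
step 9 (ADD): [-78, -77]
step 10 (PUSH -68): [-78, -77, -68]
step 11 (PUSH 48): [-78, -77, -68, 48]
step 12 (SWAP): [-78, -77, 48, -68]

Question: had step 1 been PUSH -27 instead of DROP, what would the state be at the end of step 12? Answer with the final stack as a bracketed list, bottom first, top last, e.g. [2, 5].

[3, -27, -78, -77, 48, -68]

(re-executing from step 1 with the substitution; state before step 1: [3])
step 1 (PUSH -27): [3, -27]
step 2 (PUSH -78): [3, -27, -78]
step 3 (PUSH 19): [3, -27, -78, 19]
step 4 (DROP): [3, -27, -78]
step 5 (DUP): [3, -27, -78, -78]
step 6 (DUP): [3, -27, -78, -78, -78]
step 7 (PUSH -79): [3, -27, -78, -78, -78, -79]
step 8 (SUB): [3, -27, -78, -78, 1]
step 9 (ADD): [3, -27, -78, -77]
step 10 (PUSH -68): [3, -27, -78, -77, -68]
step 11 (PUSH 48): [3, -27, -78, -77, -68, 48]
step 12 (SWAP): [3, -27, -78, -77, 48, -68]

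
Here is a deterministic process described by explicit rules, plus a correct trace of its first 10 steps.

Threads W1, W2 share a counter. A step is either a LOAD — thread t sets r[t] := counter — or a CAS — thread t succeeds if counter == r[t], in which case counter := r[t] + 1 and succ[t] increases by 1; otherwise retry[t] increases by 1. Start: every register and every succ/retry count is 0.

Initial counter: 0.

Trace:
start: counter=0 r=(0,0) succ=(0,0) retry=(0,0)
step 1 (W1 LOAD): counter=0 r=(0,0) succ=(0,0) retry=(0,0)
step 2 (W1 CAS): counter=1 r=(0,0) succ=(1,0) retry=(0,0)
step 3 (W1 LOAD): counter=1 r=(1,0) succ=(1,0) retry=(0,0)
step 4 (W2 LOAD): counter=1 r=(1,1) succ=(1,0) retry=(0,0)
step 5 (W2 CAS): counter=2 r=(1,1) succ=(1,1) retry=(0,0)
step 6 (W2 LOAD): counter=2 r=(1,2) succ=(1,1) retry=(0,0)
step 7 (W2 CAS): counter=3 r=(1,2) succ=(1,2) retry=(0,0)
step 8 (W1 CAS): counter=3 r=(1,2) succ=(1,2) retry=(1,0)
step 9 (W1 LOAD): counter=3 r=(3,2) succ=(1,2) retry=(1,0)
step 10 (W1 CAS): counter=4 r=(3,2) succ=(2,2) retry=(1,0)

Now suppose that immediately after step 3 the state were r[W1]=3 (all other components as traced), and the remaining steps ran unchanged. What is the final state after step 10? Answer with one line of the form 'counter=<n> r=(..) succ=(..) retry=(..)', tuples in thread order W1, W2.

state after step 3 := counter=1 r=(3,0) succ=(1,0) retry=(0,0)
step 4 (W2 LOAD): counter=1 r=(3,1) succ=(1,0) retry=(0,0)
step 5 (W2 CAS): counter=2 r=(3,1) succ=(1,1) retry=(0,0)
step 6 (W2 LOAD): counter=2 r=(3,2) succ=(1,1) retry=(0,0)
step 7 (W2 CAS): counter=3 r=(3,2) succ=(1,2) retry=(0,0)
step 8 (W1 CAS): counter=4 r=(3,2) succ=(2,2) retry=(0,0)
step 9 (W1 LOAD): counter=4 r=(4,2) succ=(2,2) retry=(0,0)
step 10 (W1 CAS): counter=5 r=(4,2) succ=(3,2) retry=(0,0)

counter=5 r=(4,2) succ=(3,2) retry=(0,0)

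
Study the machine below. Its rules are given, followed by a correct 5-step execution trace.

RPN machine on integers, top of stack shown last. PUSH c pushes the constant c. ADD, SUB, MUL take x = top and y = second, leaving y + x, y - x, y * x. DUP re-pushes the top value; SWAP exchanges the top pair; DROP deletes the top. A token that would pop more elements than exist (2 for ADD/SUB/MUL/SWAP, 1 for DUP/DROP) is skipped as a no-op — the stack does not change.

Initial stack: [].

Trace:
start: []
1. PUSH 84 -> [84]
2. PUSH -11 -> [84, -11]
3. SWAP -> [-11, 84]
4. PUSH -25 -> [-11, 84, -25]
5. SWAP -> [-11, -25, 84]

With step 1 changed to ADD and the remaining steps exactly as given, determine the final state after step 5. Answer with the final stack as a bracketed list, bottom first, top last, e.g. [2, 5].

(re-executing from step 1 with the substitution; state before step 1: [])
1. ADD -> []
2. PUSH -11 -> [-11]
3. SWAP -> [-11]
4. PUSH -25 -> [-11, -25]
5. SWAP -> [-25, -11]

[-25, -11]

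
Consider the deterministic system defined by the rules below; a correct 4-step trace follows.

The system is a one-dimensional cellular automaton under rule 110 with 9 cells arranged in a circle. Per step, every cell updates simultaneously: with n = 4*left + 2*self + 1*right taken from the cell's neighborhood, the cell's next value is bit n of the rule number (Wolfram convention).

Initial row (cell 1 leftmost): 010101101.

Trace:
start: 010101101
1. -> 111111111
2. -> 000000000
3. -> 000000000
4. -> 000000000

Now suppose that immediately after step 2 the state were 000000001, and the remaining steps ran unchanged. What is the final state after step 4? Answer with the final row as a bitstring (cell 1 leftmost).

000000111

state after step 2 := 000000001
3. -> 000000011
4. -> 000000111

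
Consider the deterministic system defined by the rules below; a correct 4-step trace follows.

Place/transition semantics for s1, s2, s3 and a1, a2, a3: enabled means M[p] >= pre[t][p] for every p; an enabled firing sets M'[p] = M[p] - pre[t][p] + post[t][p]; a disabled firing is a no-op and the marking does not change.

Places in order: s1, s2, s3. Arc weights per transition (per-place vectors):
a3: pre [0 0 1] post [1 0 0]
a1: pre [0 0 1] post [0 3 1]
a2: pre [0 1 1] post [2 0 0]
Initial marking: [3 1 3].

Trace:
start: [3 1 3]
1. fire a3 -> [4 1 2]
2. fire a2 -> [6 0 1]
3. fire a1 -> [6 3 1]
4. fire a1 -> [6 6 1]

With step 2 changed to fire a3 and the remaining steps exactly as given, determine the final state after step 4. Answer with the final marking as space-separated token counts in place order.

5 7 1

(re-executing from step 2 with the substitution; state before step 2: [4 1 2])
2. fire a3 -> [5 1 1]
3. fire a1 -> [5 4 1]
4. fire a1 -> [5 7 1]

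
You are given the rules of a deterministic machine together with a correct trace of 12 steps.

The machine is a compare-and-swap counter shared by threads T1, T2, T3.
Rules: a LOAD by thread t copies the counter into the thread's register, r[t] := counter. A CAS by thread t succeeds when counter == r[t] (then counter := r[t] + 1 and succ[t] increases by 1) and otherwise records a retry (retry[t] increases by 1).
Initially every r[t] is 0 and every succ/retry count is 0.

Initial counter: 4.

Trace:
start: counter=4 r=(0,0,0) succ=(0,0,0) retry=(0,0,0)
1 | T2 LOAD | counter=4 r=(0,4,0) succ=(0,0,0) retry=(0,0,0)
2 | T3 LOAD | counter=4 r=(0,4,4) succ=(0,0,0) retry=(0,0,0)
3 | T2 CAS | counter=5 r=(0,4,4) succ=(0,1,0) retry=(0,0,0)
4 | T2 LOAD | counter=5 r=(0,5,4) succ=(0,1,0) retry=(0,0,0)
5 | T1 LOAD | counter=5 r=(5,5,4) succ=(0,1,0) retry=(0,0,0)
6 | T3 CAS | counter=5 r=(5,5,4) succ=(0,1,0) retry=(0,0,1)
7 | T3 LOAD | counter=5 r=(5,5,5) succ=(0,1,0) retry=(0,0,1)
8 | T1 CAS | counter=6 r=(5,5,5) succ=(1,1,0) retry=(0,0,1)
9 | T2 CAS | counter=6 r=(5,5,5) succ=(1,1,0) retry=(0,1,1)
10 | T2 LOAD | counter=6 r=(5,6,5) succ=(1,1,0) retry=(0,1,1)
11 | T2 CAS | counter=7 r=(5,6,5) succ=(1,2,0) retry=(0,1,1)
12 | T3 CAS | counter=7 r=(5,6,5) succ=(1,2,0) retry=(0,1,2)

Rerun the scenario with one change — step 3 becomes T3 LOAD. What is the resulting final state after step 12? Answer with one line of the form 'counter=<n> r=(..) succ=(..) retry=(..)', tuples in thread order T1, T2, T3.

counter=6 r=(4,5,5) succ=(0,1,1) retry=(1,1,1)

(re-executing from step 3 with the substitution; state before step 3: counter=4 r=(0,4,4) succ=(0,0,0) retry=(0,0,0))
3 | T3 LOAD | counter=4 r=(0,4,4) succ=(0,0,0) retry=(0,0,0)
4 | T2 LOAD | counter=4 r=(0,4,4) succ=(0,0,0) retry=(0,0,0)
5 | T1 LOAD | counter=4 r=(4,4,4) succ=(0,0,0) retry=(0,0,0)
6 | T3 CAS | counter=5 r=(4,4,4) succ=(0,0,1) retry=(0,0,0)
7 | T3 LOAD | counter=5 r=(4,4,5) succ=(0,0,1) retry=(0,0,0)
8 | T1 CAS | counter=5 r=(4,4,5) succ=(0,0,1) retry=(1,0,0)
9 | T2 CAS | counter=5 r=(4,4,5) succ=(0,0,1) retry=(1,1,0)
10 | T2 LOAD | counter=5 r=(4,5,5) succ=(0,0,1) retry=(1,1,0)
11 | T2 CAS | counter=6 r=(4,5,5) succ=(0,1,1) retry=(1,1,0)
12 | T3 CAS | counter=6 r=(4,5,5) succ=(0,1,1) retry=(1,1,1)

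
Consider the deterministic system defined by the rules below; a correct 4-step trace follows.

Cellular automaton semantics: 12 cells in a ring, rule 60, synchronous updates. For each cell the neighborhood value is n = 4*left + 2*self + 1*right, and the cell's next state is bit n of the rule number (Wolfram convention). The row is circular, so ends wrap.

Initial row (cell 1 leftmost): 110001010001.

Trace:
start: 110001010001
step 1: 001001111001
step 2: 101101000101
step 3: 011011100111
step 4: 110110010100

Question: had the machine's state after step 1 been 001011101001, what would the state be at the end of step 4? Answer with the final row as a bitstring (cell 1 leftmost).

state after step 1 := 001011101001
step 2: 101110011101
step 3: 011001010011
step 4: 110101111010

110101111010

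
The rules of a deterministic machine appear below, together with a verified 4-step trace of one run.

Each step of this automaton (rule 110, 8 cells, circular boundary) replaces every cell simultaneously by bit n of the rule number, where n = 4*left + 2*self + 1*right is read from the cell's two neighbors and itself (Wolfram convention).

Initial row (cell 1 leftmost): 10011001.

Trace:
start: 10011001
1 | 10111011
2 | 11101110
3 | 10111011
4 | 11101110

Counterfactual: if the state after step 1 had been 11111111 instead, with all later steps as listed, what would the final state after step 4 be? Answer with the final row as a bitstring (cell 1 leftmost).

00000000

state after step 1 := 11111111
2 | 00000000
3 | 00000000
4 | 00000000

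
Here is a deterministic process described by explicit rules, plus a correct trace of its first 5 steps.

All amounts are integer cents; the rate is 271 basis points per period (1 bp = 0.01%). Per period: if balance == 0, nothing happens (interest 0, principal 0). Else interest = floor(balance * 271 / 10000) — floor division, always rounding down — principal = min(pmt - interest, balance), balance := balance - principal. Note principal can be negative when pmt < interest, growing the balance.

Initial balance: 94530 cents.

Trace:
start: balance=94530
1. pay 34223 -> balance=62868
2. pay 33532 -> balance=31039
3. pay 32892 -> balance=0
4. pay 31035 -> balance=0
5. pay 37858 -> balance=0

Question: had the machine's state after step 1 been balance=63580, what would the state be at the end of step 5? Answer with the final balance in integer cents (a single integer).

0

state after step 1 := balance=63580
2. pay 33532 -> balance=31771
3. pay 32892 -> balance=0
4. pay 31035 -> balance=0
5. pay 37858 -> balance=0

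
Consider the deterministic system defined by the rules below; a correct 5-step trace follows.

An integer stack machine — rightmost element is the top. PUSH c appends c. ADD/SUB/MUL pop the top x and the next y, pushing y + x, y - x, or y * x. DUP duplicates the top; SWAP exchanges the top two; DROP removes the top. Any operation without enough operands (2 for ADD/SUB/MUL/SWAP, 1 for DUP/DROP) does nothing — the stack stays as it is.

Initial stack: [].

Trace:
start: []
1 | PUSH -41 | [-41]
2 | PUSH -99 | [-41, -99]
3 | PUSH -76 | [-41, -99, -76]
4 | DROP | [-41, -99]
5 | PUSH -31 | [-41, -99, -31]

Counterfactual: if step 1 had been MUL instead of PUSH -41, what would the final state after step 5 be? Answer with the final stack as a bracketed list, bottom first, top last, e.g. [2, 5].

(re-executing from step 1 with the substitution; state before step 1: [])
1 | MUL | []
2 | PUSH -99 | [-99]
3 | PUSH -76 | [-99, -76]
4 | DROP | [-99]
5 | PUSH -31 | [-99, -31]

[-99, -31]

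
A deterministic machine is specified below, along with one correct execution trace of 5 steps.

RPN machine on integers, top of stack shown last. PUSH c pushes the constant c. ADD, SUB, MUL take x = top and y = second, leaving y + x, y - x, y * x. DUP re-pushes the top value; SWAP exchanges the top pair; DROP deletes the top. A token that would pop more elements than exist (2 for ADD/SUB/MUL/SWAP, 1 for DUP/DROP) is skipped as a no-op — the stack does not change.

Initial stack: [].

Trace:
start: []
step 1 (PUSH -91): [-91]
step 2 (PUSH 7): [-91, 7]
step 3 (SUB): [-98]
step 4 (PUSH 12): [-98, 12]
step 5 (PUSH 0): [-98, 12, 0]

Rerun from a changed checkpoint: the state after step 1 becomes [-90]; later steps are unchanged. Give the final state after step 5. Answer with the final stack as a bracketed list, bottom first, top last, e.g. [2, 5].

[-97, 12, 0]

state after step 1 := [-90]
step 2 (PUSH 7): [-90, 7]
step 3 (SUB): [-97]
step 4 (PUSH 12): [-97, 12]
step 5 (PUSH 0): [-97, 12, 0]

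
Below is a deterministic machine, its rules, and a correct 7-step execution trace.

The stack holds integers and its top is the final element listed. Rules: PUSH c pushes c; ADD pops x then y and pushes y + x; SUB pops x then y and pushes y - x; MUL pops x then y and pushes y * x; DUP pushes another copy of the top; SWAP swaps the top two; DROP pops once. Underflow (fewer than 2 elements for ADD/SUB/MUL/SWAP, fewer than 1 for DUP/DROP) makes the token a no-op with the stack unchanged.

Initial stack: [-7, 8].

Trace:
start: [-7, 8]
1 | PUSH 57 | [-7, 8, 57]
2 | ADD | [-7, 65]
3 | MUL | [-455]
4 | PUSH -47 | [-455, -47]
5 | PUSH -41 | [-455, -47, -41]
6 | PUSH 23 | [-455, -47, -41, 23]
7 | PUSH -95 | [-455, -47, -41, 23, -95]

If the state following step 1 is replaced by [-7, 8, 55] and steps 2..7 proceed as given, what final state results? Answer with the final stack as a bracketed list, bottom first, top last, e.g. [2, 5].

state after step 1 := [-7, 8, 55]
2 | ADD | [-7, 63]
3 | MUL | [-441]
4 | PUSH -47 | [-441, -47]
5 | PUSH -41 | [-441, -47, -41]
6 | PUSH 23 | [-441, -47, -41, 23]
7 | PUSH -95 | [-441, -47, -41, 23, -95]

[-441, -47, -41, 23, -95]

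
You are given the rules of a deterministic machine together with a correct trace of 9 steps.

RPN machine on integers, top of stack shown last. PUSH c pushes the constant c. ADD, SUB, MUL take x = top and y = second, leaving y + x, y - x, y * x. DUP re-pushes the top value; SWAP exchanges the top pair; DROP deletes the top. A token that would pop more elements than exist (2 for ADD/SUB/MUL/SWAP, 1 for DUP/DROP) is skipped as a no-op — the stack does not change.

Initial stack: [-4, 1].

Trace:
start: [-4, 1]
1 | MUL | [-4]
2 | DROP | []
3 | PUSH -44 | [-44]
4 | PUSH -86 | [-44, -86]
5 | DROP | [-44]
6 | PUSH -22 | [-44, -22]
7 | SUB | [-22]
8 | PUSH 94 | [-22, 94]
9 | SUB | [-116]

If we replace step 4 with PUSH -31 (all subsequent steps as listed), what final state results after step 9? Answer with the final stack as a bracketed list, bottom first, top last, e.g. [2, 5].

[-116]

(re-executing from step 4 with the substitution; state before step 4: [-44])
4 | PUSH -31 | [-44, -31]
5 | DROP | [-44]
6 | PUSH -22 | [-44, -22]
7 | SUB | [-22]
8 | PUSH 94 | [-22, 94]
9 | SUB | [-116]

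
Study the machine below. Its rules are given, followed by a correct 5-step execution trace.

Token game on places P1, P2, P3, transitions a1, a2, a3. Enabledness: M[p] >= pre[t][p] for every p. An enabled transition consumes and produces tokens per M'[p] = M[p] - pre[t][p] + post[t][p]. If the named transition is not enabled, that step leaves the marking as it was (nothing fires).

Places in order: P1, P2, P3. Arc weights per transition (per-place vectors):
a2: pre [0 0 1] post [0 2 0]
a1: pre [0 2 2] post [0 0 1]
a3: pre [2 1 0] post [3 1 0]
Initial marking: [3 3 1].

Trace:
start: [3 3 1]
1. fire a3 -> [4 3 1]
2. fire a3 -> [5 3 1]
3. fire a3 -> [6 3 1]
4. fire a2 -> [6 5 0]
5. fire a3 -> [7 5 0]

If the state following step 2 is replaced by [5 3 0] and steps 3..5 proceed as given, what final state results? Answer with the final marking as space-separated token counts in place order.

state after step 2 := [5 3 0]
3. fire a3 -> [6 3 0]
4. fire a2 -> [6 3 0]
5. fire a3 -> [7 3 0]

7 3 0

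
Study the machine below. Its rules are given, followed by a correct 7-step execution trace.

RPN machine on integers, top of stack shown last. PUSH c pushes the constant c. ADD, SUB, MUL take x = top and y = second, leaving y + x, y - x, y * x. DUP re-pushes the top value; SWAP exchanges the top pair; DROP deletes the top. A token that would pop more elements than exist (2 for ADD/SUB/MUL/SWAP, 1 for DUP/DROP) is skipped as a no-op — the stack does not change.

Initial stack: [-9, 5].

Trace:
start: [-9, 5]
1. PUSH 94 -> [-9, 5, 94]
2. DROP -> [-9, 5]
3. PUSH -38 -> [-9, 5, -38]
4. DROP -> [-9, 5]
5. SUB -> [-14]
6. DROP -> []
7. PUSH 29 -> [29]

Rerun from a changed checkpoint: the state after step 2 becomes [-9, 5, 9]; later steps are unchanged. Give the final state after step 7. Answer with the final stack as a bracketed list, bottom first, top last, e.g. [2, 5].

state after step 2 := [-9, 5, 9]
3. PUSH -38 -> [-9, 5, 9, -38]
4. DROP -> [-9, 5, 9]
5. SUB -> [-9, -4]
6. DROP -> [-9]
7. PUSH 29 -> [-9, 29]

[-9, 29]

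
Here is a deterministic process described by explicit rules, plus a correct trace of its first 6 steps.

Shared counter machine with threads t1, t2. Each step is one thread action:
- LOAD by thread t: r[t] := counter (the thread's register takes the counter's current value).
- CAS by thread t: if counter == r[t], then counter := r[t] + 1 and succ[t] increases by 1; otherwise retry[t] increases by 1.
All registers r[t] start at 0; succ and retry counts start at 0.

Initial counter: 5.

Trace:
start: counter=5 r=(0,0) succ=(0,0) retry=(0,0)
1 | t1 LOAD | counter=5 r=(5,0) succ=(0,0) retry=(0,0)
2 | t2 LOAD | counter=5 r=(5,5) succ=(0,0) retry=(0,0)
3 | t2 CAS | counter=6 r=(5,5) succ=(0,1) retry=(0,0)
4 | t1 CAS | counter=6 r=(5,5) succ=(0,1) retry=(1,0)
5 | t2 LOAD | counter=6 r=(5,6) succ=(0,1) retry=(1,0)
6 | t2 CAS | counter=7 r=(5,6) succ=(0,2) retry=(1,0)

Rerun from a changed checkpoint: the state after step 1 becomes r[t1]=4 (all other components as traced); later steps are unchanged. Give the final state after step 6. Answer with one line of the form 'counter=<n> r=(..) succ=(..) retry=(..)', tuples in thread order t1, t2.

counter=7 r=(4,6) succ=(0,2) retry=(1,0)

state after step 1 := counter=5 r=(4,0) succ=(0,0) retry=(0,0)
2 | t2 LOAD | counter=5 r=(4,5) succ=(0,0) retry=(0,0)
3 | t2 CAS | counter=6 r=(4,5) succ=(0,1) retry=(0,0)
4 | t1 CAS | counter=6 r=(4,5) succ=(0,1) retry=(1,0)
5 | t2 LOAD | counter=6 r=(4,6) succ=(0,1) retry=(1,0)
6 | t2 CAS | counter=7 r=(4,6) succ=(0,2) retry=(1,0)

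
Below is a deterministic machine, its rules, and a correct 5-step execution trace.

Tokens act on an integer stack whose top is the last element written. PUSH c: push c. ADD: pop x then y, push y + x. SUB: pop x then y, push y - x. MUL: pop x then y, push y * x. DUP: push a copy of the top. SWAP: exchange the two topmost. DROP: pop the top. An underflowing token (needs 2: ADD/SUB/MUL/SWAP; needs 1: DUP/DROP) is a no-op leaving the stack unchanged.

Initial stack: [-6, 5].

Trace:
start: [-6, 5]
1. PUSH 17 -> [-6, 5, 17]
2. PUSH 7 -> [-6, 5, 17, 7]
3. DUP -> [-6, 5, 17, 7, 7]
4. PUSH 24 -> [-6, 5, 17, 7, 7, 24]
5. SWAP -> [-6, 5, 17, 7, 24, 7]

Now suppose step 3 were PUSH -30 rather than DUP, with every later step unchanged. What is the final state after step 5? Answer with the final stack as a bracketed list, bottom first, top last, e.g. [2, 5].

[-6, 5, 17, 7, 24, -30]

(re-executing from step 3 with the substitution; state before step 3: [-6, 5, 17, 7])
3. PUSH -30 -> [-6, 5, 17, 7, -30]
4. PUSH 24 -> [-6, 5, 17, 7, -30, 24]
5. SWAP -> [-6, 5, 17, 7, 24, -30]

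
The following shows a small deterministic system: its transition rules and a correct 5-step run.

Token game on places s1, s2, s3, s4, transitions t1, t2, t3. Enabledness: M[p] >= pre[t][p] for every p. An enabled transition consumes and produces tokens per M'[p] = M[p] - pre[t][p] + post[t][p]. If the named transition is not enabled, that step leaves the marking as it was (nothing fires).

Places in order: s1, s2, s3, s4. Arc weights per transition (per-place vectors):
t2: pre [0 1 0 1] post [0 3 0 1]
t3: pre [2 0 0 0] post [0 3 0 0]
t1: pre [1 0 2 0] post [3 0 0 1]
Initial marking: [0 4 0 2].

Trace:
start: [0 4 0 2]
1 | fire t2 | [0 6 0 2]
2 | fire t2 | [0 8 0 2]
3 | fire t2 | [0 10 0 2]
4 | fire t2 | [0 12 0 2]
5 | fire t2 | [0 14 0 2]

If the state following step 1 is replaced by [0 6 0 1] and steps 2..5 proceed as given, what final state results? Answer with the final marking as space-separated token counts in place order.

state after step 1 := [0 6 0 1]
2 | fire t2 | [0 8 0 1]
3 | fire t2 | [0 10 0 1]
4 | fire t2 | [0 12 0 1]
5 | fire t2 | [0 14 0 1]

0 14 0 1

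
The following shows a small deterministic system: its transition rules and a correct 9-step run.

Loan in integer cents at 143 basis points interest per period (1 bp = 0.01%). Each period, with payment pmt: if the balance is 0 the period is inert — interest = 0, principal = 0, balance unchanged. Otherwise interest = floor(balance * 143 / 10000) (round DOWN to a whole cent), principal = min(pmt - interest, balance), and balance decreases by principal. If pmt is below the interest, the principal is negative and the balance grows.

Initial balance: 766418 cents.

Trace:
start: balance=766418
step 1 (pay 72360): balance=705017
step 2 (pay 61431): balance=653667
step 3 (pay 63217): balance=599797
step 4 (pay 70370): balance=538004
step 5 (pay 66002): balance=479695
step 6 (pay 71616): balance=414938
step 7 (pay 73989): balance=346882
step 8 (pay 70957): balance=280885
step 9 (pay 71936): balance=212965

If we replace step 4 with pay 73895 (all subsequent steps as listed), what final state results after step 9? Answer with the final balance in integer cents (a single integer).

(re-executing from step 4 with the substitution; state before step 4: balance=599797)
step 4 (pay 73895): balance=534479
step 5 (pay 66002): balance=476120
step 6 (pay 71616): balance=411312
step 7 (pay 73989): balance=343204
step 8 (pay 70957): balance=277154
step 9 (pay 71936): balance=209181

209181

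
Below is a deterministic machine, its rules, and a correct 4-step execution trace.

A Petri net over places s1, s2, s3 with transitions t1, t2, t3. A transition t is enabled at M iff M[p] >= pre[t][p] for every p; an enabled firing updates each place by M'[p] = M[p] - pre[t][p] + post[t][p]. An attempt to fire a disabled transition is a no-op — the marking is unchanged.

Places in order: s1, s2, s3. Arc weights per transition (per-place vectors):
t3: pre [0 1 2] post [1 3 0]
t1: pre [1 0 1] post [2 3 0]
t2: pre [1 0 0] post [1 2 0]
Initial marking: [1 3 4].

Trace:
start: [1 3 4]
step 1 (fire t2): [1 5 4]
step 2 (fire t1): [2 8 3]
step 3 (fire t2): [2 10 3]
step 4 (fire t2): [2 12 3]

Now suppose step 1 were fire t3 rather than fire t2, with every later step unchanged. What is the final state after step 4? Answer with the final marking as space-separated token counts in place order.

3 12 1

(re-executing from step 1 with the substitution; state before step 1: [1 3 4])
step 1 (fire t3): [2 5 2]
step 2 (fire t1): [3 8 1]
step 3 (fire t2): [3 10 1]
step 4 (fire t2): [3 12 1]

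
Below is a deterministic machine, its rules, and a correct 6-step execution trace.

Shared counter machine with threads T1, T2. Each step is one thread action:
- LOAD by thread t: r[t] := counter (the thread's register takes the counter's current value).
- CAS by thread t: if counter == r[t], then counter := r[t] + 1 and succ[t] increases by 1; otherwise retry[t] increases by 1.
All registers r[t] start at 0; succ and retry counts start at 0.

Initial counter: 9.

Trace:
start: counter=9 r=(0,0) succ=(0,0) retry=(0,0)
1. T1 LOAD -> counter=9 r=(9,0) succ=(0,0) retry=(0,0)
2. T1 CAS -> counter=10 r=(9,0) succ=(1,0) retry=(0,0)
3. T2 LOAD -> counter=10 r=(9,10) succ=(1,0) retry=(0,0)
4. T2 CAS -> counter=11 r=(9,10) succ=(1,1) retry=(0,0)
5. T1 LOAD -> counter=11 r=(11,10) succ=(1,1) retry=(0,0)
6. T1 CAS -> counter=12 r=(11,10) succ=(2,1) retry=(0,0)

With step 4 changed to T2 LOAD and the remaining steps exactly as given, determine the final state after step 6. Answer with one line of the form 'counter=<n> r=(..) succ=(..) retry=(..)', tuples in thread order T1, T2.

(re-executing from step 4 with the substitution; state before step 4: counter=10 r=(9,10) succ=(1,0) retry=(0,0))
4. T2 LOAD -> counter=10 r=(9,10) succ=(1,0) retry=(0,0)
5. T1 LOAD -> counter=10 r=(10,10) succ=(1,0) retry=(0,0)
6. T1 CAS -> counter=11 r=(10,10) succ=(2,0) retry=(0,0)

counter=11 r=(10,10) succ=(2,0) retry=(0,0)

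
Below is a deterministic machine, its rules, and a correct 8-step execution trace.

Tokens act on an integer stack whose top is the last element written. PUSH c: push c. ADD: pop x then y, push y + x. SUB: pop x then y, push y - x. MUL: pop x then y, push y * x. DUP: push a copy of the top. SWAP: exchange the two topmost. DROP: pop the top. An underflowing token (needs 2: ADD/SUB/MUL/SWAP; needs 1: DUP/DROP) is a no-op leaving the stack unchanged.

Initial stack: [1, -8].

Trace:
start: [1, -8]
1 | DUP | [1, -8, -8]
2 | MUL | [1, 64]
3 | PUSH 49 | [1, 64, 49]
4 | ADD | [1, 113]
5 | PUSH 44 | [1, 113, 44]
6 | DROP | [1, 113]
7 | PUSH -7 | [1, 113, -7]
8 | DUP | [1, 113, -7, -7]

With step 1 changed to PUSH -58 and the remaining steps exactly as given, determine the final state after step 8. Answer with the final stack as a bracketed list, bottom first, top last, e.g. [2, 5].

[1, 513, -7, -7]

(re-executing from step 1 with the substitution; state before step 1: [1, -8])
1 | PUSH -58 | [1, -8, -58]
2 | MUL | [1, 464]
3 | PUSH 49 | [1, 464, 49]
4 | ADD | [1, 513]
5 | PUSH 44 | [1, 513, 44]
6 | DROP | [1, 513]
7 | PUSH -7 | [1, 513, -7]
8 | DUP | [1, 513, -7, -7]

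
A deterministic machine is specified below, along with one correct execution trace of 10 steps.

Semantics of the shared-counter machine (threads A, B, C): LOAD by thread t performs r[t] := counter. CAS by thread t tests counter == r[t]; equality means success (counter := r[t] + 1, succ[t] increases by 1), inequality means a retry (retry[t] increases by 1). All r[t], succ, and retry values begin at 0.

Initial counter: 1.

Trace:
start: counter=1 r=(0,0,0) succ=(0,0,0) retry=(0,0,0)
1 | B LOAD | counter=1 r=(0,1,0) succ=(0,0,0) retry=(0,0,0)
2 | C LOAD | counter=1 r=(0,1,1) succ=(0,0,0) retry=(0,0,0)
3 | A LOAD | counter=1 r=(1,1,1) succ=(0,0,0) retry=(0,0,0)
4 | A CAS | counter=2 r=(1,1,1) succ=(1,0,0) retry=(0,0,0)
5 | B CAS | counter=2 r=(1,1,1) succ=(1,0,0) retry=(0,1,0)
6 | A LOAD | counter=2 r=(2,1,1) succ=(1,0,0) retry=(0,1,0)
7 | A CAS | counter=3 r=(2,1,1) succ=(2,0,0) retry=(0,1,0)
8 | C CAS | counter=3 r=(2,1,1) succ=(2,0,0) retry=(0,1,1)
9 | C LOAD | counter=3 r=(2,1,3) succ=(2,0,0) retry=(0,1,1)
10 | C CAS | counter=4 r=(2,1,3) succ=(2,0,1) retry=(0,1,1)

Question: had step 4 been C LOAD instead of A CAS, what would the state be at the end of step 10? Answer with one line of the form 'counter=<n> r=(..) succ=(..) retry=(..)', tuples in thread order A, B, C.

counter=4 r=(2,1,3) succ=(1,1,1) retry=(0,0,1)

(re-executing from step 4 with the substitution; state before step 4: counter=1 r=(1,1,1) succ=(0,0,0) retry=(0,0,0))
4 | C LOAD | counter=1 r=(1,1,1) succ=(0,0,0) retry=(0,0,0)
5 | B CAS | counter=2 r=(1,1,1) succ=(0,1,0) retry=(0,0,0)
6 | A LOAD | counter=2 r=(2,1,1) succ=(0,1,0) retry=(0,0,0)
7 | A CAS | counter=3 r=(2,1,1) succ=(1,1,0) retry=(0,0,0)
8 | C CAS | counter=3 r=(2,1,1) succ=(1,1,0) retry=(0,0,1)
9 | C LOAD | counter=3 r=(2,1,3) succ=(1,1,0) retry=(0,0,1)
10 | C CAS | counter=4 r=(2,1,3) succ=(1,1,1) retry=(0,0,1)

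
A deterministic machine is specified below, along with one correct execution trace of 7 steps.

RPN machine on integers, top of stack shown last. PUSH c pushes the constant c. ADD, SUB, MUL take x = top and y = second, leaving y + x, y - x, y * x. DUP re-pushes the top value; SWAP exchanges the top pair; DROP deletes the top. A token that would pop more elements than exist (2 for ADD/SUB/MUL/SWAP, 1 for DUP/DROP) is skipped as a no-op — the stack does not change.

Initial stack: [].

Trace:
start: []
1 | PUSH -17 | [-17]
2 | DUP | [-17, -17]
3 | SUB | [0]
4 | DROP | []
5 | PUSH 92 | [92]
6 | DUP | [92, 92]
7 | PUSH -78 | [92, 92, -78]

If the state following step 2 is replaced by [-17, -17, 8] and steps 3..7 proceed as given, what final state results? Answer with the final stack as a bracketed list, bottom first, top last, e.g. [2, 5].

state after step 2 := [-17, -17, 8]
3 | SUB | [-17, -25]
4 | DROP | [-17]
5 | PUSH 92 | [-17, 92]
6 | DUP | [-17, 92, 92]
7 | PUSH -78 | [-17, 92, 92, -78]

[-17, 92, 92, -78]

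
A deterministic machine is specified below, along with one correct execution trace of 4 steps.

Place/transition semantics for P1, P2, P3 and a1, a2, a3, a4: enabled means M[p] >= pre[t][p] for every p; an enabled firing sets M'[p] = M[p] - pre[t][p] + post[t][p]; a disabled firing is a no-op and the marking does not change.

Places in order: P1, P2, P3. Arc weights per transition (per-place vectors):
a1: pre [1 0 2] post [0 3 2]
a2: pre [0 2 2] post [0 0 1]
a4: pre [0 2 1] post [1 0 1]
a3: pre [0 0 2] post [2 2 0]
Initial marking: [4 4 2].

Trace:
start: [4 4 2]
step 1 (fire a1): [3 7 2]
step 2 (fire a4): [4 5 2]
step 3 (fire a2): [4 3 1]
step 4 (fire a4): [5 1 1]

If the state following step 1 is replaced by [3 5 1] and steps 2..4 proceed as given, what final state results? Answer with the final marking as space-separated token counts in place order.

5 1 1

state after step 1 := [3 5 1]
step 2 (fire a4): [4 3 1]
step 3 (fire a2): [4 3 1]
step 4 (fire a4): [5 1 1]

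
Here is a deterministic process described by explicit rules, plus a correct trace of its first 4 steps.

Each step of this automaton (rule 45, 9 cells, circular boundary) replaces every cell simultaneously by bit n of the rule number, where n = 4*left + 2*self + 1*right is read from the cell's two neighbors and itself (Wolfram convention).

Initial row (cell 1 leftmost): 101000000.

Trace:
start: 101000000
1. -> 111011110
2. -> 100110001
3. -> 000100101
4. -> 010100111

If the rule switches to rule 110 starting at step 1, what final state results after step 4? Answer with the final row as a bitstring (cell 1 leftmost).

(re-executing steps 1..4 under rule 110; state before step 1: 101000000)
1. -> 111000001
2. -> 001000011
3. -> 011000111
4. -> 111001101

111001101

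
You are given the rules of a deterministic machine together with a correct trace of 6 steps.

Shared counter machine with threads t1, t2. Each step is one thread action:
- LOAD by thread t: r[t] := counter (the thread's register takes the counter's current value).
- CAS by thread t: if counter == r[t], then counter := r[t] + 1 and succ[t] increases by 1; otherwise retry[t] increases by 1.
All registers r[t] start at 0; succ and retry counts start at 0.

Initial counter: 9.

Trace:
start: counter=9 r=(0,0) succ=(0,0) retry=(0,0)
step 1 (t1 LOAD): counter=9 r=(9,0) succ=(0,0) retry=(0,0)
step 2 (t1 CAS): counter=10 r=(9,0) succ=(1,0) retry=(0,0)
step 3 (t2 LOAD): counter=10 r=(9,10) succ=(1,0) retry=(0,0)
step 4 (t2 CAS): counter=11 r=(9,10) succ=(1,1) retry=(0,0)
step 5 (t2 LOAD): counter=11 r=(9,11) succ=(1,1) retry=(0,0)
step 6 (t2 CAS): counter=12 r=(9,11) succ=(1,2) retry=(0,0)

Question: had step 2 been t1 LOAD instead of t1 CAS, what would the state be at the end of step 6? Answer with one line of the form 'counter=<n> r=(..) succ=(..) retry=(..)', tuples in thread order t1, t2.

counter=11 r=(9,10) succ=(0,2) retry=(0,0)

(re-executing from step 2 with the substitution; state before step 2: counter=9 r=(9,0) succ=(0,0) retry=(0,0))
step 2 (t1 LOAD): counter=9 r=(9,0) succ=(0,0) retry=(0,0)
step 3 (t2 LOAD): counter=9 r=(9,9) succ=(0,0) retry=(0,0)
step 4 (t2 CAS): counter=10 r=(9,9) succ=(0,1) retry=(0,0)
step 5 (t2 LOAD): counter=10 r=(9,10) succ=(0,1) retry=(0,0)
step 6 (t2 CAS): counter=11 r=(9,10) succ=(0,2) retry=(0,0)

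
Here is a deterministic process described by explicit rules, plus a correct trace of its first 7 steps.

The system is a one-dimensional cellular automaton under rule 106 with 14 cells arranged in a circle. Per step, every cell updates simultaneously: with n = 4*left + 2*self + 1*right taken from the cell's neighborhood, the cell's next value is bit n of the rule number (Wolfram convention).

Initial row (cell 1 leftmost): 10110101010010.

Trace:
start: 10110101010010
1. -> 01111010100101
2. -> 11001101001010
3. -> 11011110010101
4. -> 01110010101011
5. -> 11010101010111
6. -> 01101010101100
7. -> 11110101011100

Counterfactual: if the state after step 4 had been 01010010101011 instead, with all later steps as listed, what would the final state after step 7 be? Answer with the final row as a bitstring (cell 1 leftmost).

11010101011101

state after step 4 := 01010010101011
5. -> 10100101010111
6. -> 11001010101100
7. -> 11010101011101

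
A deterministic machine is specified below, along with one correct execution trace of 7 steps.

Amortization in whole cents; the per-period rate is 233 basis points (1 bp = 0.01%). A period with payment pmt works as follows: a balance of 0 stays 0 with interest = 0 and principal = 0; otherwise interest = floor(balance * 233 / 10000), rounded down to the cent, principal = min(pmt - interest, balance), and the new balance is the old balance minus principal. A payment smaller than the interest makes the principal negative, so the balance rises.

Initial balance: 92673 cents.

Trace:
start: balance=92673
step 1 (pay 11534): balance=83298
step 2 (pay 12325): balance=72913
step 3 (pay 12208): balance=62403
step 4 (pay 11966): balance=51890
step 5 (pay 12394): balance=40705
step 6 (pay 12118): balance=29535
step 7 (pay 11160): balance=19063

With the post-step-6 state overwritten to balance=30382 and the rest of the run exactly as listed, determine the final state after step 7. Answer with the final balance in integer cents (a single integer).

state after step 6 := balance=30382
step 7 (pay 11160): balance=19929

19929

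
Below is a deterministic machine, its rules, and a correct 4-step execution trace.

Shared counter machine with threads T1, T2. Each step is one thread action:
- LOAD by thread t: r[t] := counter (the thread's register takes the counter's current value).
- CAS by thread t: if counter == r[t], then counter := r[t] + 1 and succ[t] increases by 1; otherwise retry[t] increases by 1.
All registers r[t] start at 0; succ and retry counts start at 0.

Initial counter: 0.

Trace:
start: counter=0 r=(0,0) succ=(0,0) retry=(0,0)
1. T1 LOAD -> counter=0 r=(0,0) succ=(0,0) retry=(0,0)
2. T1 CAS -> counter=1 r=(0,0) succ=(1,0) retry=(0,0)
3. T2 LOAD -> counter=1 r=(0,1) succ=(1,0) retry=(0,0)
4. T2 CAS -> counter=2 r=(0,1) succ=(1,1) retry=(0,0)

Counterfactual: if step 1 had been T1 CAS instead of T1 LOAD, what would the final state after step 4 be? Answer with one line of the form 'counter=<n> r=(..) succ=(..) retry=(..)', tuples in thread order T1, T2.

counter=2 r=(0,1) succ=(1,1) retry=(1,0)

(re-executing from step 1 with the substitution; state before step 1: counter=0 r=(0,0) succ=(0,0) retry=(0,0))
1. T1 CAS -> counter=1 r=(0,0) succ=(1,0) retry=(0,0)
2. T1 CAS -> counter=1 r=(0,0) succ=(1,0) retry=(1,0)
3. T2 LOAD -> counter=1 r=(0,1) succ=(1,0) retry=(1,0)
4. T2 CAS -> counter=2 r=(0,1) succ=(1,1) retry=(1,0)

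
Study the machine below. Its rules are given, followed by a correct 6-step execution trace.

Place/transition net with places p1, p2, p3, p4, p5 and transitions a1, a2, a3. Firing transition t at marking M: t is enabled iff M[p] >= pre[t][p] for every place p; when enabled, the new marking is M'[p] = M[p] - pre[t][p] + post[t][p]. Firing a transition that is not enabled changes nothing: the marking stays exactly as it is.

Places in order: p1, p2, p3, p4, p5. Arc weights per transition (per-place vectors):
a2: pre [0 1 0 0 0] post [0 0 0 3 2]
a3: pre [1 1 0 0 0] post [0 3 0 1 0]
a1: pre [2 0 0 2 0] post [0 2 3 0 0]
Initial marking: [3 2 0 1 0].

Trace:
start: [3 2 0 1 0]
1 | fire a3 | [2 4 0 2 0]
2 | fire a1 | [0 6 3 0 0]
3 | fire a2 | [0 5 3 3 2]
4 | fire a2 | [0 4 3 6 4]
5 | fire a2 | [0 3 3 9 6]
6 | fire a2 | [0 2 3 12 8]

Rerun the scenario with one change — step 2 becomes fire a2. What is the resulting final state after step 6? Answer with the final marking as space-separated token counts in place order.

(re-executing from step 2 with the substitution; state before step 2: [2 4 0 2 0])
2 | fire a2 | [2 3 0 5 2]
3 | fire a2 | [2 2 0 8 4]
4 | fire a2 | [2 1 0 11 6]
5 | fire a2 | [2 0 0 14 8]
6 | fire a2 | [2 0 0 14 8]

2 0 0 14 8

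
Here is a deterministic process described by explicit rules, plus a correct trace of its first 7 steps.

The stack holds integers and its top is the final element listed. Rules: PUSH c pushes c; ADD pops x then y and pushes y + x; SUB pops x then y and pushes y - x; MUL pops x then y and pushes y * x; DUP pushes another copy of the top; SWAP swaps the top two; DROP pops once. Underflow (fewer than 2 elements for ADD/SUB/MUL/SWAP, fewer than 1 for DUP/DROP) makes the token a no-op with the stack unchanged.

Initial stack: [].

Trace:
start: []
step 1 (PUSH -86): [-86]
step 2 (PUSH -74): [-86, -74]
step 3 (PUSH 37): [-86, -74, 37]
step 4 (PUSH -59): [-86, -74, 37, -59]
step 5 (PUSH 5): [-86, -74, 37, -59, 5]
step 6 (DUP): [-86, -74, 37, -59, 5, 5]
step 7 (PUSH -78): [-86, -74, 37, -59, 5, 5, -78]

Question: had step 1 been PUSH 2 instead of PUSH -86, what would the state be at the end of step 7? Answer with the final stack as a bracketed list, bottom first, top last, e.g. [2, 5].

(re-executing from step 1 with the substitution; state before step 1: [])
step 1 (PUSH 2): [2]
step 2 (PUSH -74): [2, -74]
step 3 (PUSH 37): [2, -74, 37]
step 4 (PUSH -59): [2, -74, 37, -59]
step 5 (PUSH 5): [2, -74, 37, -59, 5]
step 6 (DUP): [2, -74, 37, -59, 5, 5]
step 7 (PUSH -78): [2, -74, 37, -59, 5, 5, -78]

[2, -74, 37, -59, 5, 5, -78]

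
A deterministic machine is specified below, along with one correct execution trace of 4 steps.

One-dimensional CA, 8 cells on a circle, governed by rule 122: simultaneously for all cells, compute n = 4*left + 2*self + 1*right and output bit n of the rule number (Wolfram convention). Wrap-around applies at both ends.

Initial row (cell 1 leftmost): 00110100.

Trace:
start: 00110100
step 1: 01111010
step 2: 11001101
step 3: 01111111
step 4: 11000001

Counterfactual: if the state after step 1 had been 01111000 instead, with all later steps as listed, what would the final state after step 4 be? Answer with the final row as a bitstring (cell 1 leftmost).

00000000

state after step 1 := 01111000
step 2: 11001100
step 3: 11111111
step 4: 00000000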